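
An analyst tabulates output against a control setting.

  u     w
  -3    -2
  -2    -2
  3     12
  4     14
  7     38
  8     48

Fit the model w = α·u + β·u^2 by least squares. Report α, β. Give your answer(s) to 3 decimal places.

α = 2.024, β = 0.490

From the data, Σu·u = 151, Σu·u^2 = 911, Σu^2·u^2 = 6931.
Right-hand side: Σu·w = 752, Σu^2·w = 5240.
Normal equations: [[151, 911]; [911, 6931]]·[α, β]ᵀ = [752, 5240]ᵀ.
Eliminating β: 6931·(row 1) − 911·(row 2) gives 216660·α = 6931·752 − 911·5240 = 438472, so α = 4766/2355.
Then β = (5240 − 911·(4766/2355))/6931 = 1154/2355.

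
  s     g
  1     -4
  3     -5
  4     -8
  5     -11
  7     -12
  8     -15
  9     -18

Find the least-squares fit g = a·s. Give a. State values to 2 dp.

From the data, Σs·s = 245.
Right-hand side: Σs·g = -472.
Hence a = -472 / 245 ≈ -1.92653.

a = -1.93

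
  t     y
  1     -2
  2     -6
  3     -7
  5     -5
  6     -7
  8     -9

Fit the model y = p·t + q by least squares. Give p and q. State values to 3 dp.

p = -0.689, q = -3.129

Forming MᵀM = [[139, 25]; [25, 6]] and Mᵀy = [-174, -36]ᵀ gives MᵀM·[p, q]ᵀ = Mᵀy.
Determinant 139·6 − 25² = 209.
p = ((-174)·6 − 25·(-36))/209 = -144/209; q = (139·(-36) − 25·(-174))/209 = -654/209.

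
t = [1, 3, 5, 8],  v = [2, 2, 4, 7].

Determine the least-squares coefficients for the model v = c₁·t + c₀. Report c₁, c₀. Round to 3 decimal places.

c₁ = 0.757, c₀ = 0.533

XᵀX·[c₁, c₀]ᵀ = Xᵀv reads: 99·c₁ + 17·c₀ = 84;  17·c₁ + 4·c₀ = 15.
Δ = 99·4 − 17² = 107.
c₁ = (84·4 − 17·15)/107 = 81/107; c₀ = (99·15 − 17·84)/107 = 57/107.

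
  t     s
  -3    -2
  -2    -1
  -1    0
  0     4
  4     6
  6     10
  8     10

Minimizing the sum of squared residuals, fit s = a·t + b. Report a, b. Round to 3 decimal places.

The normal system AᵀA·[a, b]ᵀ = Aᵀs is [[130, 12]; [12, 7]]·[a, b]ᵀ = [172, 27]ᵀ.
det = 130·7 − 12² = 766.
a = (172·7 − 12·27)/766 = 440/383; b = (130·27 − 12·172)/766 = 723/383.

a = 1.149, b = 1.888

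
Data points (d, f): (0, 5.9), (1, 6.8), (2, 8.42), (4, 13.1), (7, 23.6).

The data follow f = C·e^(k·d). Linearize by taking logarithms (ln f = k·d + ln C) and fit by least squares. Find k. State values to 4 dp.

Linearized form: ln f = k·d + ln C. From the 5 transformed points,
Σd = 14.0000, Σ(d)² = 70.0000, Σln f = 11.5563, Σd·ln f = 38.5973.
Equations: 70.0000·k + 14.0000·ln C = 38.5973;  14.0000·k + 5·ln C = 11.5563.
Solving (det = 154.0000): k = 0.20258, ln C = 1.74404.

k = 0.2026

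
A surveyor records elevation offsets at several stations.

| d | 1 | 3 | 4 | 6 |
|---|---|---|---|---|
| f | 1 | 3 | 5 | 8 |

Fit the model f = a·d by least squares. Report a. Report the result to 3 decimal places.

Compute the Gram sums: Σd·d = 62.
Right-hand side: Σd·f = 78.
Hence a = 78 / 62 ≈ 1.25806.

a = 1.258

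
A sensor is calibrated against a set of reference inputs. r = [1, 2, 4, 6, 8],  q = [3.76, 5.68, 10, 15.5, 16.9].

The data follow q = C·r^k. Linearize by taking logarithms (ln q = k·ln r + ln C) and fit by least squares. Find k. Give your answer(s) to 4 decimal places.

k = 0.7621

With ln qᵢ as the transformed response and ln rᵢ as the regressor:
Over the data: Σln r = 5.9506, Σ(ln r)² = 9.9367, Σln q = 10.9321, Σln r·ln q = 15.1862.
Normal system: [[9.9367, 5.9506]; [5.9506, 5]]·[k, ln C]ᵀ = [15.1862, 10.9321]ᵀ.
Δ = 9.9367·5 − (5.9506)² = 14.2736; k = (15.1862·5 − 5.9506·10.9321)/14.2736 = 0.76210, ln C = (9.9367·10.9321 − 5.9506·15.1862)/14.2736 = 1.27943.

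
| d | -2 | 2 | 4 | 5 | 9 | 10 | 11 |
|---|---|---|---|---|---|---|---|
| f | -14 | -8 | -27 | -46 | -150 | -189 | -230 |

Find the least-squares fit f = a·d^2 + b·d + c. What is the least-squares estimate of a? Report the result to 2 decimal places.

a = -2.03

Compute the Gram sums: Σd^2·d^2 = 32115, Σd^2·d = 3249, Σd^2 = 351, Σd·d = 351, Σd = 39, Σ1 = 7.
And Σd^2·f = -60550, Σd·f = -6096, Σf = -664.
AᵀA·[a, b, c]ᵀ = Aᵀf becomes [[32115, 3249, 351]; [3249, 351, 39]; [351, 39, 7]]·[a, b, c]ᵀ = [-60550, -6096, -664]ᵀ.
Solving the 3×3 system (Gaussian elimination) gives a = -105896/52089, b = 90745/52089, c = -45555/17363.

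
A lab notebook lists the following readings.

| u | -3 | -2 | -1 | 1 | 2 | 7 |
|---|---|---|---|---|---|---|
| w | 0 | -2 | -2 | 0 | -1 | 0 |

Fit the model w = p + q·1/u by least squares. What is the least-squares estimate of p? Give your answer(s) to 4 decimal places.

p = -0.8050

Compute the Gram sums: Σ1 = 6, Σ1/u = -4/21, Σ1/u·1/u = 2321/882.
For Mᵀw: Σw = -5, Σ1/u·w = 5/2.
det = 6·(2321/882) − (-4/21)² = 6947/441.
p = ((-5)·(2321/882) − (-4/21)·(5/2))/(6947/441) = -11185/13894; q = (6·(5/2) − (-4/21)·(-5))/(6947/441) = 6195/6947.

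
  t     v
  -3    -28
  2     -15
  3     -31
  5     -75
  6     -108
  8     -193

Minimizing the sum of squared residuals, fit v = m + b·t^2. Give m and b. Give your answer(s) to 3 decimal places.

Setting ∂/∂m … = 0 gives: 6·m + 147·b = -450;  147·m + 6195·b = -18706.
Determinant 6·6195 − 147² = 15561.
m = ((-450)·6195 − 147·(-18706))/15561 = -1808/741; b = (6·(-18706) − 147·(-450))/15561 = -15362/5187.

m = -2.440, b = -2.962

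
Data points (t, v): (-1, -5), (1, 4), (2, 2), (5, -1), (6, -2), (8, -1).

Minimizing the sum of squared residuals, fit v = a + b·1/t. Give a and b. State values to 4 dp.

a = -1.2494, b = 4.5345

Normal-equation sums: Σ1 = 6, Σ1/t = 119/120, Σ1/t·1/t = 33601/14400.
And Σv = -3, Σ1/t·v = 1121/120.
Normal equations: [[6, 119/120]; [119/120, 33601/14400]]·[a, b]ᵀ = [-3, 1121/120]ᵀ.
Eliminating b: (33601/14400)·(row 1) − (119/120)·(row 2) gives (37489/2880)·a = (33601/14400)·(-3) − (119/120)·(1121/120) = -117101/7200, so a = -234202/187445.
Then b = ((1121/120) − (119/120)·(-234202/187445))/(33601/14400) = 169992/37489.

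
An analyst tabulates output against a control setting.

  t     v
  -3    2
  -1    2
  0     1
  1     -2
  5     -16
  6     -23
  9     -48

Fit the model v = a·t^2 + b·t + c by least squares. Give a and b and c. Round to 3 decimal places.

Normal-equation sums: Σt^2·t^2 = 8565, Σt^2·t = 1043, Σt^2 = 153, Σt·t = 153, Σt = 17, Σ1 = 7.
And Σt^2·v = -5098, Σt·v = -660, Σv = -84.
Normal equations: [[8565, 1043, 153]; [1043, 153, 17]; [153, 17, 7]]·[a, b, c]ᵀ = [-5098, -660, -84]ᵀ.
Row-reducing yields a = -101921/231749, b = -333394/231749, c = 256385/231749.

a = -0.440, b = -1.439, c = 1.106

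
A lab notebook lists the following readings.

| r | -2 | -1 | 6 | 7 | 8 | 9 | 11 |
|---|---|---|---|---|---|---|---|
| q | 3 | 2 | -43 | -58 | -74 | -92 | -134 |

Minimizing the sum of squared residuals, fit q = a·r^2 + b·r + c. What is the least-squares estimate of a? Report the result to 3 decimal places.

a = -0.952

Setting ∂/∂a … = 0 gives: 29012·a + 3122·b + 356·c = -32778;  3122·a + 356·b + 38·c = -3566;  356·a + 38·b + 7·c = -396.
Solving the 3×3 system (Gaussian elimination) gives a = -51901/54543, b = -103637/54543, c = 38854/18181.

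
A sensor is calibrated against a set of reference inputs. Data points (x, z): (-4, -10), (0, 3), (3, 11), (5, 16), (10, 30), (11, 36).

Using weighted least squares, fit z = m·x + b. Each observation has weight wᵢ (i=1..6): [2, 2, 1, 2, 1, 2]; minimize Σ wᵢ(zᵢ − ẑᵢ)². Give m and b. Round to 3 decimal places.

m = 2.973, b = 2.100

Forming AᵀWA = [[433, 37]; [37, 10]] and AᵀWz = [1365, 131]ᵀ gives AᵀWA·[m, b]ᵀ = AᵀWz.
Δ = 433·10 − 37² = 2961.
m = (1365·10 − 37·131)/2961 = 8803/2961; b = (433·131 − 37·1365)/2961 = 6218/2961.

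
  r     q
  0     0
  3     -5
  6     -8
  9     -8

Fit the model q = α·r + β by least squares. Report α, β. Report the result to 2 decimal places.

α = -0.90, β = -1.20

The normal system AᵀA·[α, β]ᵀ = Aᵀq is [[126, 18]; [18, 4]]·[α, β]ᵀ = [-135, -21]ᵀ.
det = 126·4 − 18² = 180.
α = ((-135)·4 − 18·(-21))/180 = -9/10; β = (126·(-21) − 18·(-135))/180 = -6/5.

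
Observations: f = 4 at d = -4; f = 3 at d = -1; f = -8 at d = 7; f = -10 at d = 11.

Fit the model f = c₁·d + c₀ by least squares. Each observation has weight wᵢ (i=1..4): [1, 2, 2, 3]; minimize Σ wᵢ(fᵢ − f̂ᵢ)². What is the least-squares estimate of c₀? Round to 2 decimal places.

c₀ = 0.83

The normal equations are: 479·c₁ + 41·c₀ = -464;  41·c₁ + 8·c₀ = -36.
Eliminating c₀: 8·(row 1) − 41·(row 2) gives 2151·c₁ = 8·(-464) − 41·(-36) = -2236, so c₁ = -2236/2151.
Then c₀ = ((-36) − 41·(-2236/2151))/8 = 1780/2151.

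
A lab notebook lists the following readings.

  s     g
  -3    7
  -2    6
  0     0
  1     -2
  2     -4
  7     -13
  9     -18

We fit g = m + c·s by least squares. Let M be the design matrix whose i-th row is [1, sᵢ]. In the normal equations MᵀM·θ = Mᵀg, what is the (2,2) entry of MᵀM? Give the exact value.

Row 2 ↔ basis s, column 2 ↔ basis s, so (MᵀM)_{2,2} = Σᵢ (s)·(s) = (-3)·(-3) + (-2)·(-2) + (0)·(0) + (1)·(1) + (2)·(2) + (7)·(7) + (9)·(9) = 148.

148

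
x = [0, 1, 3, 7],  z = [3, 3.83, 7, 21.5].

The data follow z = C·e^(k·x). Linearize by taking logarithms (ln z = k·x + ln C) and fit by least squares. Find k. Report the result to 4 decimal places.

Let Y = ln z. Fitting Y = k·x + ln C by least squares:
XᵀX = [[59.0000, 11.0000]; [11.0000, 4]], rhs = [28.6570, 7.4554]ᵀ  (here Σx = 11.0000, Σ(x)² = 59.0000, Σln z = 7.4554, Σx·ln z = 28.6570).
Solving (det = 115.0000): k = 0.28363, ln C = 1.08386.

k = 0.2836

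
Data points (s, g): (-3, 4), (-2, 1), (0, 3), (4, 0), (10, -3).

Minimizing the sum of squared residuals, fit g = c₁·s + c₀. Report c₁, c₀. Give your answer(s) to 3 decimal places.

Sums needed: Σs·s = 129, Σs = 9, Σ1 = 5.
And Σs·g = -44, Σg = 5.
Normal equations: [[129, 9]; [9, 5]]·[c₁, c₀]ᵀ = [-44, 5]ᵀ.
Δ = 129·5 − 9² = 564.
c₁ = ((-44)·5 − 9·5)/564 = -265/564; c₀ = (129·5 − 9·(-44))/564 = 347/188.

c₁ = -0.470, c₀ = 1.846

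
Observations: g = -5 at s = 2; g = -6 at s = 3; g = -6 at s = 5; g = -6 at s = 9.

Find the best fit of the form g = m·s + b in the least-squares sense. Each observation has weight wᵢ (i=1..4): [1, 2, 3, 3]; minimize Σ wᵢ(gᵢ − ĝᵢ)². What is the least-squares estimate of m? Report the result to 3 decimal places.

m = -0.057

MᵀWM·[m, b]ᵀ = MᵀWg reads: 340·m + 50·b = -298;  50·m + 9·b = -53.
Δ = 340·9 − 50² = 560.
m = ((-298)·9 − 50·(-53))/560 = -2/35; b = (340·(-53) − 50·(-298))/560 = -39/7.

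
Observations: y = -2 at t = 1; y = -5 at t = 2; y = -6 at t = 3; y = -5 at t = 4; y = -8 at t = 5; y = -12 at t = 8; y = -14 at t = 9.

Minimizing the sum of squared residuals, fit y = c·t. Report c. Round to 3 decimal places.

c = -1.560

From the data, Σt·t = 200.
Moment sums: Σt·y = -312.
So MᵀM·[c]ᵀ = Mᵀy: [[200]]·[c]ᵀ = [-312]ᵀ.
Hence c = -312 / 200 ≈ -1.56.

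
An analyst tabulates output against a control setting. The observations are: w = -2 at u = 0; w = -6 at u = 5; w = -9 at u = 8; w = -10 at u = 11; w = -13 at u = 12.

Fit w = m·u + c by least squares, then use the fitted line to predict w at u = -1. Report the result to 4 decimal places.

Setting ∂/∂m … = 0 gives: 354·m + 36·c = -368;  36·m + 5·c = -40.
(Σu·u = 354, Σu = 36, Σ1 = 5, Σu·w = -368, Σw = -40.)
Eliminating c: 5·(row 1) − 36·(row 2) gives 474·m = 5·(-368) − 36·(-40) = -400, so m = -200/237.
Then c = ((-40) − 36·(-200/237))/5 = -152/79.
At u = -1: ŵ = (-200/237)·(-1) + (-152/79)·(1) = -256/237.

ŵ = -1.0802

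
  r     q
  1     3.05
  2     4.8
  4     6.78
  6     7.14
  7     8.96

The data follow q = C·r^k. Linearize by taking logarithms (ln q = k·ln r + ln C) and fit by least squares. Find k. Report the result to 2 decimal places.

k = 0.51

Taking logs, ln q = k·ln r + ln C, so regress ln q on ln r.
Σln r = 5.8171, Σ(ln r)² = 9.3992, Σln q = 8.7562, Σln r·ln q = 11.5296.
Equations: 9.3992·k + 5.8171·ln C = 11.5296;  5.8171·k + 5·ln C = 8.7562.
Solving (det = 13.1574): k = 0.51015, ln C = 1.15772.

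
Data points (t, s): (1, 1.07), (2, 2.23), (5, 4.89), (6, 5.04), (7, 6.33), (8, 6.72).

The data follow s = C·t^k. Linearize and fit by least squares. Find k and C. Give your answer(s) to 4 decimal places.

Let Y = ln s. Fitting Y = k·ln t + ln C by least squares:
XᵀX = [[14.3918, 8.1197]; [8.1197, 6]], rhs = [13.5607, 7.8246]ᵀ  (here Σln t = 8.1197, Σ(ln t)² = 14.3918, Σln s = 7.8246, Σln t·ln s = 13.5607).
Δ = 14.3918·6 − (8.1197)² = 20.4213; k = (13.5607·6 − 8.1197·7.8246)/20.4213 = 0.87313, ln C = (14.3918·7.8246 − 8.1197·13.5607)/20.4213 = 0.12251, so C = exp(0.12251) = 1.13033.

k = 0.8731, C = 1.1303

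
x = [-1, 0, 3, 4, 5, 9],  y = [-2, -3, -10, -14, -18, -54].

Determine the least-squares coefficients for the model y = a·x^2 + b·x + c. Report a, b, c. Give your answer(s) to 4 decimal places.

Entries of AᵀA: Σx^2·x^2 = 7524, Σx^2·x = 944, Σx^2 = 132, Σx·x = 132, Σx = 20, Σ1 = 6.
And Σx^2·y = -5140, Σx·y = -660, Σy = -101.
AᵀA·[a, b, c]ᵀ = Aᵀy becomes [[7524, 944, 132]; [944, 132, 20]; [132, 20, 6]]·[a, b, c]ᵀ = [-5140, -660, -101]ᵀ.
Inverting the 3×3 Gram matrix, [a, b, c]ᵀ = [-1483/2562, -59/122, -6371/2562]ᵀ.

a = -0.5788, b = -0.4836, c = -2.4867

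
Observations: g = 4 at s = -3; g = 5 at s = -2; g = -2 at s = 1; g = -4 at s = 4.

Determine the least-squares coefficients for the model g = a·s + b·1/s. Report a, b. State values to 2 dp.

a = -1.11, b = -1.68

The normal equations are: 30·a + 4·b = -40;  4·a + (205/144)·b = -41/6.
Δ = 30·(205/144) − 4² = 641/24.
a = ((-40)·(205/144) − 4·(-41/6))/(641/24) = -2132/1923; b = (30·(-41/6) − 4·(-40))/(641/24) = -1080/641.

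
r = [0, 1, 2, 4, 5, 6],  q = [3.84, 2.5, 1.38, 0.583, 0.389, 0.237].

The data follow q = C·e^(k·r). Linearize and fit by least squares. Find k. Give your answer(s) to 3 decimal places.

k = -0.462

Let Y = ln q. Fitting Y = k·r + ln C by least squares:
Σr = 18.0000, Σ(r)² = 82.0000, Σln q = -0.3396, Σr·ln q = -13.9569.
Normal system: [[82.0000, 18.0000]; [18.0000, 6]]·[k, ln C]ᵀ = [-13.9569, -0.3396]ᵀ.
Slope k = (n·Σr·ln q − Σr·Σln q)/(n·Σ(r)² − (Σr)²) = (6·-13.9569 − 18.0000·-0.3396)/168.0000 = -0.46207; ln C = (Σln q − k·Σr)/n = 1.32962.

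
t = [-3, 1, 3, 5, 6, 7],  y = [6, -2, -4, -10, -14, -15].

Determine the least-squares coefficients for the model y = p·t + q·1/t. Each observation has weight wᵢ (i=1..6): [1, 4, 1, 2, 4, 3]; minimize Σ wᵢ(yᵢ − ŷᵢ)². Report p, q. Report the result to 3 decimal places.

p = -2.190, q = 0.391

AᵀWA·[p, q]ᵀ = AᵀWy reads: 363·p + 15·q = -789;  15·p + (16444/3675)·q = -653/21.
(Σwᵢ·t·t = 363, Σwᵢ·t·1/t = 15, Σwᵢ·1/t·1/t = 16444/3675, Σwᵢ·t·y = -789, Σwᵢ·1/t·y = -653/21.)
Δ = 363·(16444/3675) − 15² = 1714099/1225.
p = ((-789)·(16444/3675) − 15·(-653/21))/(1714099/1225) = -3753397/1714099; q = (363·(-653/21) − 15·(-789))/(1714099/1225) = 670600/1714099.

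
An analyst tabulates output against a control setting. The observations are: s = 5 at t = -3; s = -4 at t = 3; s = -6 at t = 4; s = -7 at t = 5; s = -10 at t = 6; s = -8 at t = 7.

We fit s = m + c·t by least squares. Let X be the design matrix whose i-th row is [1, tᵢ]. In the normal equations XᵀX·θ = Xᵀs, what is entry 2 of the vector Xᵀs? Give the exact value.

-202

Entry 2 ↔ basis t, so (Xᵀs)_{2} = Σᵢ (t)·sᵢ = (-3)·(5) + (3)·(-4) + (4)·(-6) + (5)·(-7) + (6)·(-10) + (7)·(-8) = -202.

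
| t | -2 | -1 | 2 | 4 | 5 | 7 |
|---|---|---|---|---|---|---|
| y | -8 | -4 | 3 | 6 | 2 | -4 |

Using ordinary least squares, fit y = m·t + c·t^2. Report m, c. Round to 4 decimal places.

m = 3.1450, c = -0.5261

Entries of MᵀM: Σt·t = 99, Σt·t^2 = 531, Σt^2·t^2 = 3315.
Moment sums: Σt·y = 32, Σt^2·y = -74.
So MᵀM·[m, c]ᵀ = Mᵀy: [[99, 531]; [531, 3315]]·[m, c]ᵀ = [32, -74]ᵀ.
Δ = 99·3315 − 531² = 46224.
m = (32·3315 − 531·(-74))/46224 = 24229/7704; c = (99·(-74) − 531·32)/46224 = -1351/2568.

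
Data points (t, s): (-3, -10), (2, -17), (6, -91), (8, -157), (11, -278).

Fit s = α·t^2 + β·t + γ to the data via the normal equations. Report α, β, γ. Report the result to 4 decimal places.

Normal-equation sums: Σt^2·t^2 = 20130, Σt^2·t = 2040, Σt^2 = 234, Σt·t = 234, Σt = 24, Σ1 = 5.
For Xᵀs: Σt^2·s = -47120, Σt·s = -4864, Σs = -553.
Normal equations: [[20130, 2040, 234]; [2040, 234, 24]; [234, 24, 5]]·[α, β, γ]ᵀ = [-47120, -4864, -553]ᵀ.
Row-reducing yields α = -207293/104133, β = -337088/104133, γ = -65925/34711.

α = -1.9907, β = -3.2371, γ = -1.8993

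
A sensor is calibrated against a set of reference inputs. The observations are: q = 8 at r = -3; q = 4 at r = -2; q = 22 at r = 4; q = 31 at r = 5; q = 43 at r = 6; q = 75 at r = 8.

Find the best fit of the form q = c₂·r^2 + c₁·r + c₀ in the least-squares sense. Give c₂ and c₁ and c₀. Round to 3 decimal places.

Compute the Gram sums: Σr^2·r^2 = 6370, Σr^2·r = 882, Σr^2 = 154, Σr·r = 154, Σr = 18, Σ1 = 6.
Right-hand side: Σr^2·q = 7563, Σr·q = 1069, Σq = 183.
Normal equations: [[6370, 882, 154]; [882, 154, 18]; [154, 18, 6]]·[c₂, c₁, c₀]ᵀ = [7563, 1069, 183]ᵀ.
Inverting the 3×3 Gram matrix, [c₂, c₁, c₀]ᵀ = [1023/980, 571/700, 63/50]ᵀ.

c₂ = 1.044, c₁ = 0.816, c₀ = 1.260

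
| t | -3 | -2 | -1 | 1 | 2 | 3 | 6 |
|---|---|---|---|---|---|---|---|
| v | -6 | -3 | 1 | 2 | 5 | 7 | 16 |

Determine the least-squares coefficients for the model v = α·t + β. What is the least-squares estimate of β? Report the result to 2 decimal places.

Sums needed: Σt·t = 64, Σt = 6, Σ1 = 7.
For Xᵀv: Σt·v = 152, Σv = 22.
So XᵀX·[α, β]ᵀ = Xᵀv: [[64, 6]; [6, 7]]·[α, β]ᵀ = [152, 22]ᵀ.
Eliminating β: 7·(row 1) − 6·(row 2) gives 412·α = 7·152 − 6·22 = 932, so α = 233/103.
Then β = (22 − 6·(233/103))/7 = 124/103.

β = 1.20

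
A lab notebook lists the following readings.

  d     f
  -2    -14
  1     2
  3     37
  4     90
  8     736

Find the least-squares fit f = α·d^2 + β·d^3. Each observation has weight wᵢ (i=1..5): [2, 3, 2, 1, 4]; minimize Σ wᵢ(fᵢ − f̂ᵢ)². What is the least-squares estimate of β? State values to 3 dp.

Setting ∂/∂α … = 0 gives: 16837·α + 132521·β = 190416;  132521·α + 1054261·β = 1515316.
Δ = 16837·1054261 − 132521² = 188777016.
α = (190416·1054261 − 132521·1515316)/188777016 = -15757265/47194254; β = (16837·1515316 − 132521·190416)/188777016 = 69814189/47194254.

β = 1.479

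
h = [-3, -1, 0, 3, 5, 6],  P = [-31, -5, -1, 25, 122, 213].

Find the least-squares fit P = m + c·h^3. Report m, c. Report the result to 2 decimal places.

Normal-equation sums: Σ1 = 6, Σh^3 = 340, Σh^3·h^3 = 63740.
Moment sums: ΣP = 323, Σh^3·P = 62775.
XᵀX·[m, c]ᵀ = XᵀP becomes [[6, 340]; [340, 63740]]·[m, c]ᵀ = [323, 62775]ᵀ.
det = 6·63740 − 340² = 266840.
m = (323·63740 − 340·62775)/266840 = -18887/6671; c = (6·62775 − 340·323)/266840 = 26683/26684.

m = -2.83, c = 1.00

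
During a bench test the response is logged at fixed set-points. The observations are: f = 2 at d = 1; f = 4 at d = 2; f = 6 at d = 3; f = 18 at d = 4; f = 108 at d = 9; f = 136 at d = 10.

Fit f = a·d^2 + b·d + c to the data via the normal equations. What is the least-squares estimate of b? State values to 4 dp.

Sums needed: Σd^2·d^2 = 16915, Σd^2·d = 1829, Σd^2 = 211, Σd·d = 211, Σd = 29, Σ1 = 6.
For Mᵀf: Σd^2·f = 22708, Σd·f = 2432, Σf = 274.
Normal equations: [[16915, 1829, 211]; [1829, 211, 29]; [211, 29, 6]]·[a, b, c]ᵀ = [22708, 2432, 274]ᵀ.
Inverting the 3×3 Gram matrix, [a, b, c]ᵀ = [2967/1780, -30293/8900, 7788/2225]ᵀ.

b = -3.4037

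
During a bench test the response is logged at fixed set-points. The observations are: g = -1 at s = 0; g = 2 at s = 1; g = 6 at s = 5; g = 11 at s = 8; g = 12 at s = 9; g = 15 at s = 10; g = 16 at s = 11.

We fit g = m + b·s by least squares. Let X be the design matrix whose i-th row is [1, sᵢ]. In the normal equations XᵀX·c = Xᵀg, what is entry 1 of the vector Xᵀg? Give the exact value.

Entry 1 ↔ basis 1, so (Xᵀg)_{1} = Σᵢ gᵢ = (1)·(-1) + (1)·(2) + (1)·(6) + (1)·(11) + (1)·(12) + (1)·(15) + (1)·(16) = 61.

61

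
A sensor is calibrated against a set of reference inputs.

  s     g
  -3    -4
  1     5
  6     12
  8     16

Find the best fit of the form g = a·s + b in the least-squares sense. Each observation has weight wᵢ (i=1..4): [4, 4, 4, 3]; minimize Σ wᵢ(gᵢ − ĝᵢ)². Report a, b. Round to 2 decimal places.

Forming MᵀWM = [[376, 40]; [40, 15]] and MᵀWg = [740, 100]ᵀ gives MᵀWM·[a, b]ᵀ = MᵀWg.
det = 376·15 − 40² = 4040.
a = (740·15 − 40·100)/4040 = 355/202; b = (376·100 − 40·740)/4040 = 200/101.

a = 1.76, b = 1.98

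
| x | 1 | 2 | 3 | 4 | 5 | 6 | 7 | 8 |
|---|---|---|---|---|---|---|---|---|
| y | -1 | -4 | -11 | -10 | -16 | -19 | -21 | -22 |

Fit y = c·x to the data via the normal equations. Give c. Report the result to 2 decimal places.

Sums needed: Σx·x = 204.
Moment sums: Σx·y = -599.
So MᵀM·[c]ᵀ = Mᵀy: [[204]]·[c]ᵀ = [-599]ᵀ.
c = (-599)/204 = -2.93627.

c = -2.94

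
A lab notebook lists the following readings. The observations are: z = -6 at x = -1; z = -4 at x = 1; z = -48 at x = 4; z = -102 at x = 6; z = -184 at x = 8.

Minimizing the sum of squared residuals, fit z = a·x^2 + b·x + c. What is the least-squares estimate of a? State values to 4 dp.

a = -2.9019

Forming AᵀA = [[5650, 792, 118]; [792, 118, 18]; [118, 18, 5]] and Aᵀz = [-16226, -2274, -344]ᵀ gives AᵀA·[a, b, c]ᵀ = Aᵀz.
Row-reducing yields a = -63815/21991, b = 12387/21991, c = -51540/21991.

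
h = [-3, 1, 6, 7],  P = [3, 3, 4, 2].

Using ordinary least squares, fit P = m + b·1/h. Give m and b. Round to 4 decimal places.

m = 2.9937, b = 0.0259

The normal equations are: 4·m + (41/42)·b = 12;  (41/42)·m + (2045/1764)·b = 62/21.
(Σ1 = 4, Σ1/h = 41/42, Σ1/h·1/h = 2045/1764, ΣP = 12, Σ1/h·P = 62/21.)
Determinant 4·(2045/1764) − (41/42)² = 6499/1764.
m = (12·(2045/1764) − (41/42)·(62/21))/(6499/1764) = 19456/6499; b = (4·(62/21) − (41/42)·12)/(6499/1764) = 168/6499.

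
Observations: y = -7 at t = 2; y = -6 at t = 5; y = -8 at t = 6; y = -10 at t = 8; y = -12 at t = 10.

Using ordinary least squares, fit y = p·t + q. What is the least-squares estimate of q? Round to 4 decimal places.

Entries of AᵀA: Σt·t = 229, Σt = 31, Σ1 = 5.
Moment sums: Σt·y = -292, Σy = -43.
AᵀA·[p, q]ᵀ = Aᵀy becomes [[229, 31]; [31, 5]]·[p, q]ᵀ = [-292, -43]ᵀ.
Δ = 229·5 − 31² = 184.
p = ((-292)·5 − 31·(-43))/184 = -127/184; q = (229·(-43) − 31·(-292))/184 = -795/184.

q = -4.3207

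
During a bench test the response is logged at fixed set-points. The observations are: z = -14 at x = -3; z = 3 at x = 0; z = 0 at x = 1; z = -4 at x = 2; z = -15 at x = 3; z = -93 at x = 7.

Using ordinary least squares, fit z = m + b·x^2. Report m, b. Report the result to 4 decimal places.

Normal-equation sums: Σ1 = 6, Σx^2 = 72, Σx^2·x^2 = 2580.
And Σz = -123, Σx^2·z = -4834.
So AᵀA·[m, b]ᵀ = Aᵀz: [[6, 72]; [72, 2580]]·[m, b]ᵀ = [-123, -4834]ᵀ.
Determinant 6·2580 − 72² = 10296.
m = ((-123)·2580 − 72·(-4834))/10296 = 853/286; b = (6·(-4834) − 72·(-123))/10296 = -1679/858.

m = 2.9825, b = -1.9569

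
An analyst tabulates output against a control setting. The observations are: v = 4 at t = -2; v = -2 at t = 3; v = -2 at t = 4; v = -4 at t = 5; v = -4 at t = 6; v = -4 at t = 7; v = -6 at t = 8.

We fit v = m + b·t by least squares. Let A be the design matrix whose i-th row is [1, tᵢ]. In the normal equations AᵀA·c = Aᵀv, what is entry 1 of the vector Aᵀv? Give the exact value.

Entry 1 ↔ basis 1, so (Aᵀv)_{1} = Σᵢ vᵢ = (1)·(4) + (1)·(-2) + (1)·(-2) + (1)·(-4) + (1)·(-4) + (1)·(-4) + (1)·(-6) = -18.

-18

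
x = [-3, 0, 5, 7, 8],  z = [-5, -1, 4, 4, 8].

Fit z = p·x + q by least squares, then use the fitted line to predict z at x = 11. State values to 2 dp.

AᵀA·[p, q]ᵀ = Aᵀz reads: 147·p + 17·q = 127;  17·p + 5·q = 10.
(Σx·x = 147, Σx = 17, Σ1 = 5, Σx·z = 127, Σz = 10.)
det = 147·5 − 17² = 446.
p = (127·5 − 17·10)/446 = 465/446; q = (147·10 − 17·127)/446 = -689/446.
At x = 11: ẑ = (465/446)·(11) + (-689/446)·(1) = 2213/223.

ẑ = 9.92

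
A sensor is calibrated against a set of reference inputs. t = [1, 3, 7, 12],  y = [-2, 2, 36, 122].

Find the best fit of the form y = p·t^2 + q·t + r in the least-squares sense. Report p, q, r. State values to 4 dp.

p = 0.9944, q = -1.6262, r = -1.6164

The normal system AᵀA·[p, q, r]ᵀ = Aᵀy is [[23219, 2099, 203]; [2099, 203, 23]; [203, 23, 4]]·[p, q, r]ᵀ = [19348, 1720, 158]ᵀ.
Row-reducing yields p = 15149/15234, q = -24773/15234, r = -4104/2539.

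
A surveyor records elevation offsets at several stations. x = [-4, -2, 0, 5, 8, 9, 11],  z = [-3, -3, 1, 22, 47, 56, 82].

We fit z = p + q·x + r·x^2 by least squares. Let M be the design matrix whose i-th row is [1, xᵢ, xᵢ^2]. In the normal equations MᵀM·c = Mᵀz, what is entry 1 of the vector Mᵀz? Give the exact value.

202

Entry 1 ↔ basis 1, so (Mᵀz)_{1} = Σᵢ zᵢ = (1)·(-3) + (1)·(-3) + (1)·(1) + (1)·(22) + (1)·(47) + (1)·(56) + (1)·(82) = 202.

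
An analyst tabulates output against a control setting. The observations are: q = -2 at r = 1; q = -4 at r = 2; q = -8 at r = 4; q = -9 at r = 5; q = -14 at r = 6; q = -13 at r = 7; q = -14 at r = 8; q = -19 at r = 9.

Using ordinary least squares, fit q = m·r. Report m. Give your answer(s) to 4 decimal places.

m = -1.9746

Compute the Gram sums: Σr·r = 276.
For Xᵀq: Σr·q = -545.
Hence m = -545 / 276 ≈ -1.97464.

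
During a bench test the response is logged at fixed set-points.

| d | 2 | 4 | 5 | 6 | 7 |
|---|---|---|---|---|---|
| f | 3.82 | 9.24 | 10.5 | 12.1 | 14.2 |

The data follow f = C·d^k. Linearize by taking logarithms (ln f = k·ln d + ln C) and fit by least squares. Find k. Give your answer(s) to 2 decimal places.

k = 1.04

With ln fᵢ as the transformed response and ln dᵢ as the regressor:
Σln d = 7.4265, Σ(ln d)² = 11.9895, Σln f = 11.0616, Σln d·ln f = 17.4261.
Normal system: [[11.9895, 7.4265]; [7.4265, 5]]·[k, ln C]ᵀ = [17.4261, 11.0616]ᵀ.
Solving (det = 4.7940): k = 1.03894, ln C = 0.66917.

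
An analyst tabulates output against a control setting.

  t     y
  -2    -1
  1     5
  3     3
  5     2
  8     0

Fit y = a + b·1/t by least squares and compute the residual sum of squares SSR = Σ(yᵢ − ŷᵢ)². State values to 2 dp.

SSR = 2.61

Normal-equation sums: Σ1 = 5, Σ1/t = 139/120, Σ1/t·1/t = 20401/14400.
And Σy = 9, Σ1/t·y = 69/10.
AᵀA·[a, b]ᵀ = Aᵀy becomes [[5, 139/120]; [139/120, 20401/14400]]·[a, b]ᵀ = [9, 69/10]ᵀ.
Eliminating b: (20401/14400)·(row 1) − (139/120)·(row 2) gives (20671/3600)·a = (20401/14400)·9 − (139/120)·(69/10) = 7613/1600, so a = 68517/82684.
Then b = ((69/10) − (139/120)·(68517/82684))/(20401/14400) = 86670/20671.
Residuals: 22139/82684, -1777/82684, 63975/82684, 27515/82684, -27963/20671; SSR = 215931/82684.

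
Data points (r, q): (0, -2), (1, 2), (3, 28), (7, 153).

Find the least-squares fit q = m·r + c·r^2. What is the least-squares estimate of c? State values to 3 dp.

c = 3.169

The normal equations are: 59·m + 371·c = 1157;  371·m + 2483·c = 7751.
(Σr·r = 59, Σr·r^2 = 371, Σr^2·r^2 = 2483, Σr·q = 1157, Σr^2·q = 7751.)
Determinant 59·2483 − 371² = 8856.
m = (1157·2483 − 371·7751)/8856 = -155/492; c = (59·7751 − 371·1157)/8856 = 1559/492.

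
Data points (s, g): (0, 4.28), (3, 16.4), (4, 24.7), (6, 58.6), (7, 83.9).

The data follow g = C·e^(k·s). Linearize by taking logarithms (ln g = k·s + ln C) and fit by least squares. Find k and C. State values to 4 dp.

k = 0.4272, C = 4.4049

Let Y = ln g. Fitting Y = k·s + ln C by least squares:
Σs = 20.0000, Σ(s)² = 110.0000, Σln g = 15.9584, Σs·ln g = 76.6508.
Equations: 110.0000·k + 20.0000·ln C = 76.6508;  20.0000·k + 5·ln C = 15.9584.
Slope k = (n·Σs·ln g − Σs·Σln g)/(n·Σ(s)² − (Σs)²) = (5·76.6508 − 20.0000·15.9584)/150.0000 = 0.42724; ln C = (Σln g − k·Σs)/n = 1.48271, so C = exp(1.48271) = 4.40488.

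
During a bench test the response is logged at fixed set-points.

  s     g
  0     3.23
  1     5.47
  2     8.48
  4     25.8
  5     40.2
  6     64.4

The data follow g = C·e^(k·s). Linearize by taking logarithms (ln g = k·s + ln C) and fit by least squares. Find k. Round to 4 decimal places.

k = 0.5028

Linearized form: ln g = k·s + ln C. From the 6 transformed points,
Σs = 18.0000, Σ(s)² = 82.0000, Σln g = 16.1188, Σs·ln g = 62.4362.
Normal system: [[82.0000, 18.0000]; [18.0000, 6]]·[k, ln C]ᵀ = [62.4362, 16.1188]ᵀ.
Slope k = (n·Σs·ln g − Σs·Σln g)/(n·Σ(s)² − (Σs)²) = (6·62.4362 − 18.0000·16.1188)/168.0000 = 0.50285; ln C = (Σln g − k·Σs)/n = 1.17793.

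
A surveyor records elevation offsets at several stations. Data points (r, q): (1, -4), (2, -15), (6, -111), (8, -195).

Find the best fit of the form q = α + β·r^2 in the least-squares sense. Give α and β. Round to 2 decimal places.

α = -2.00, β = -3.02

Normal-equation sums: Σ1 = 4, Σr^2 = 105, Σr^2·r^2 = 5409.
And Σq = -325, Σr^2·q = -16540.
XᵀX·[α, β]ᵀ = Xᵀq becomes [[4, 105]; [105, 5409]]·[α, β]ᵀ = [-325, -16540]ᵀ.
Δ = 4·5409 − 105² = 10611.
α = ((-325)·5409 − 105·(-16540))/10611 = -7075/3537; β = (4·(-16540) − 105·(-325))/10611 = -32035/10611.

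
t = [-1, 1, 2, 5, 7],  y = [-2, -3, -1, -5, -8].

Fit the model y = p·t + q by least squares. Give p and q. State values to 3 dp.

The normal equations are: 80·p + 14·q = -84;  14·p + 5·q = -19.
(Σt·t = 80, Σt = 14, Σ1 = 5, Σt·y = -84, Σy = -19.)
det = 80·5 − 14² = 204.
p = ((-84)·5 − 14·(-19))/204 = -77/102; q = (80·(-19) − 14·(-84))/204 = -86/51.

p = -0.755, q = -1.686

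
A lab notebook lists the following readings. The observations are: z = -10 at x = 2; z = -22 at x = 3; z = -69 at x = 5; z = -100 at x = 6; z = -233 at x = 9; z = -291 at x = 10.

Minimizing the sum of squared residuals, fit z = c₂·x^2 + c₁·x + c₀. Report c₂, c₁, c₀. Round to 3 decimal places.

MᵀM·[c₂, c₁, c₀]ᵀ = Mᵀz reads: 18579·c₂ + 2105·c₁ + 255·c₀ = -53536;  2105·c₂ + 255·c₁ + 35·c₀ = -6038;  255·c₂ + 35·c₁ + 6·c₀ = -725.
(Σx^2·x^2 = 18579, Σx^2·x = 2105, Σx^2 = 255, Σx·x = 255, Σx = 35, Σ1 = 6, Σx^2·z = -53536, Σx·z = -6038, Σz = -725.)
Solving the 3×3 system (Gaussian elimination) gives c₂ = -11447/3666, c₁ = 1103/470, c₀ = -3332/1833.

c₂ = -3.122, c₁ = 2.347, c₀ = -1.818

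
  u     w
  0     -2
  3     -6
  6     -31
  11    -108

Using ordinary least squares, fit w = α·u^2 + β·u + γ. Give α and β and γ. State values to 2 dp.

The normal system AᵀA·[α, β, γ]ᵀ = Aᵀw is [[16018, 1574, 166]; [1574, 166, 20]; [166, 20, 4]]·[α, β, γ]ᵀ = [-14238, -1392, -147]ᵀ.
Row-reducing yields α = -5363/5442, β = 6283/5442, γ = -1474/907.

α = -0.99, β = 1.15, γ = -1.63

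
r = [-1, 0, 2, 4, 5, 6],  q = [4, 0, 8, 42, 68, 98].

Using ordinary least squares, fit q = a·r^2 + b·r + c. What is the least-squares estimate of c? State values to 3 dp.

c = -0.345

The normal system AᵀA·[a, b, c]ᵀ = Aᵀq is [[2194, 412, 82]; [412, 82, 16]; [82, 16, 6]]·[a, b, c]ᵀ = [5936, 1108, 220]ᵀ.
Inverting the 3×3 Gram matrix, [a, b, c]ᵀ = [5411/1815, -508/363, -19/55]ᵀ.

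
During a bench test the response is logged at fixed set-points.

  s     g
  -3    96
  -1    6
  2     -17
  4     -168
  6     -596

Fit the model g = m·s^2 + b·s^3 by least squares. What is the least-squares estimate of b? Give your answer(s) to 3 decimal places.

Sums needed: Σs^2·s^2 = 1650, Σs^2·s^3 = 8588, Σs^3·s^3 = 51546.
Moment sums: Σs^2·g = -23342, Σs^3·g = -142222.
Normal equations: [[1650, 8588]; [8588, 51546]]·[m, b]ᵀ = [-23342, -142222]ᵀ.
Determinant 1650·51546 − 8588² = 11297156.
m = ((-23342)·51546 − 8588·(-142222))/11297156 = 4553951/2824289; b = (1650·(-142222) − 8588·(-23342))/11297156 = -8551301/2824289.

b = -3.028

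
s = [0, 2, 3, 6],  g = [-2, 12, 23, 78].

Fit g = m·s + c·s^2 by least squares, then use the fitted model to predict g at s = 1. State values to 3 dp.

Normal-equation sums: Σs·s = 49, Σs·s^2 = 251, Σs^2·s^2 = 1393.
For Mᵀg: Σs·g = 561, Σs^2·g = 3063.
MᵀM·[m, c]ᵀ = Mᵀg becomes [[49, 251]; [251, 1393]]·[m, c]ᵀ = [561, 3063]ᵀ.
det = 49·1393 − 251² = 5256.
m = (561·1393 − 251·3063)/5256 = 1055/438; c = (49·3063 − 251·561)/5256 = 773/438.
At s = 1: ĝ = (1055/438)·(1) + (773/438)·(1) = 914/219.

ĝ = 4.174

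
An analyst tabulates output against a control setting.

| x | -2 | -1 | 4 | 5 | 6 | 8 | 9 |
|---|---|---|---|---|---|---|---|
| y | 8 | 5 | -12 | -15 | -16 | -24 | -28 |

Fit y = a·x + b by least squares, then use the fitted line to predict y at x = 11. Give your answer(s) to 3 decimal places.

With design matrix A, AᵀA = [[227, 29]; [29, 7]] and Aᵀy = [-684, -82]ᵀ.
Determinant 227·7 − 29² = 748.
a = ((-684)·7 − 29·(-82))/748 = -1205/374; b = (227·(-82) − 29·(-684))/748 = 611/374.
At x = 11: ŷ = (-1205/374)·(11) + (611/374)·(1) = -6322/187.

ŷ = -33.807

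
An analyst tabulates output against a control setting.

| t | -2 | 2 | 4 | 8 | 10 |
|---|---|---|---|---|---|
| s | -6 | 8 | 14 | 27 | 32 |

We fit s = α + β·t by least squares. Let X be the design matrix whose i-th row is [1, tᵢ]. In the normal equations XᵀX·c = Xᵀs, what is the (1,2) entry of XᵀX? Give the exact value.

22

Row 1 ↔ basis 1, column 2 ↔ basis t, so (XᵀX)_{1,2} = Σᵢ t = (1)·(-2) + (1)·(2) + (1)·(4) + (1)·(8) + (1)·(10) = 22.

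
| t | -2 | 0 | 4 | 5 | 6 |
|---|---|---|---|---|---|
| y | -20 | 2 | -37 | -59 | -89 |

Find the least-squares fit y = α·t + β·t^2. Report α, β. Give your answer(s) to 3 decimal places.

Setting ∂/∂α … = 0 gives: 81·α + 397·β = -937;  397·α + 2193·β = -5351.
Δ = 81·2193 − 397² = 20024.
α = ((-937)·2193 − 397·(-5351))/20024 = 34753/10012; β = (81·(-5351) − 397·(-937))/20024 = -30721/10012.

α = 3.471, β = -3.068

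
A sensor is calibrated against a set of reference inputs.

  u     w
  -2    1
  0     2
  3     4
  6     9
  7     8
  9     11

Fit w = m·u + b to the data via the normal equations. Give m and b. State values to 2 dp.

m = 0.93, b = 2.25

From the data, Σu·u = 179, Σu = 23, Σ1 = 6.
And Σu·w = 219, Σw = 35.
So AᵀA·[m, b]ᵀ = Aᵀw: [[179, 23]; [23, 6]]·[m, b]ᵀ = [219, 35]ᵀ.
Δ = 179·6 − 23² = 545.
m = (219·6 − 23·35)/545 = 509/545; b = (179·35 − 23·219)/545 = 1228/545.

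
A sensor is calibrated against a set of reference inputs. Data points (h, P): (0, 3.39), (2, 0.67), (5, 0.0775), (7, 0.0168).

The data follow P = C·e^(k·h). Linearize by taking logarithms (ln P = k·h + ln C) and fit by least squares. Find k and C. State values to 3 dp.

Let Y = ln P. Fitting Y = k·h + ln C by least squares:
AᵀA = [[78.0000, 14.0000]; [14.0000, 4]], rhs = [-42.1930, -5.8235]ᵀ  (here Σh = 14.0000, Σ(h)² = 78.0000, Σln P = -5.8235, Σh·ln P = -42.1930).
Δ = 78.0000·4 − (14.0000)² = 116.0000; k = (-42.1930·4 − 14.0000·-5.8235)/116.0000 = -0.75209, ln C = (78.0000·-5.8235 − 14.0000·-42.1930)/116.0000 = 1.17645, so C = exp(1.17645) = 3.24285.

k = -0.752, C = 3.243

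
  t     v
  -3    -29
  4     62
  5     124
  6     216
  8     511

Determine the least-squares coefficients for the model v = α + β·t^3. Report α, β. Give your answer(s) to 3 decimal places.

Forming AᵀA = [[5, 890]; [890, 329250]] and Aᵀv = [884, 328539]ᵀ gives AᵀA·[α, β]ᵀ = Aᵀv.
Δ = 5·329250 − 890² = 854150.
α = (884·329250 − 890·328539)/854150 = -134271/85415; β = (5·328539 − 890·884)/854150 = 171187/170830.

α = -1.572, β = 1.002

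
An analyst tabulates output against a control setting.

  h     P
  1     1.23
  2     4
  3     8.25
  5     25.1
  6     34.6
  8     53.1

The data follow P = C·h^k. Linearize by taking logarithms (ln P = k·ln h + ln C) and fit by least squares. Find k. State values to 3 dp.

k = 1.858

Let Y = ln P. Fitting Y = k·ln h + ln C by least squares:
XᵀX = [[11.8122, 7.2724]; [7.2724, 6]], rhs = [23.0759, 14.4424]ᵀ  (here Σln h = 7.2724, Σ(ln h)² = 11.8122, Σln P = 14.4424, Σln h·ln P = 23.0759).
Solving (det = 17.9853): k = 1.85842, ln C = 0.15454.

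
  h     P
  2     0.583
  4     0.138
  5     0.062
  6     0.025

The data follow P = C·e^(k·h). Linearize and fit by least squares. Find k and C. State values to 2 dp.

k = -0.78, C = 2.92

With ln Pᵢ as the transformed response and hᵢ as the regressor:
AᵀA = [[81.0000, 17.0000]; [17.0000, 4]], rhs = [-45.0375, -8.9896]ᵀ  (here Σh = 17.0000, Σ(h)² = 81.0000, Σln P = -8.9896, Σh·ln P = -45.0375).
Δ = 81.0000·4 − (17.0000)² = 35.0000; k = (-45.0375·4 − 17.0000·-8.9896)/35.0000 = -0.78078, ln C = (81.0000·-8.9896 − 17.0000·-45.0375)/35.0000 = 1.07094, so C = exp(1.07094) = 2.91811.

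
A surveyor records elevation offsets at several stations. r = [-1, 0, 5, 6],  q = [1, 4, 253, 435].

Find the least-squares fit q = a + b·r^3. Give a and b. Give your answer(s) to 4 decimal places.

a = 3.4664, b = 1.9975

From the data, Σ1 = 4, Σr^3 = 340, Σr^3·r^3 = 62282.
Right-hand side: Σq = 693, Σr^3·q = 125584.
Eliminating b: 62282·(row 1) − 340·(row 2) gives 133528·a = 62282·693 − 340·125584 = 462866, so a = 231433/66764.
Then b = (125584 − 340·(231433/66764))/62282 = 66679/33382.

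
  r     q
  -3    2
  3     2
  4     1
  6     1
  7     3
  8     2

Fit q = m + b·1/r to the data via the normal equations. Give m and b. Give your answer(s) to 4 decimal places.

m = 1.9007, b = -0.5906

From the data, Σ1 = 6, Σ1/r = 115/168, Σ1/r·1/r = 1093/3136.
Moment sums: Σq = 11, Σ1/r·q = 23/21.
AᵀA·[m, b]ᵀ = Aᵀq becomes [[6, 115/168]; [115/168, 1093/3136]]·[m, b]ᵀ = [11, 23/21]ᵀ.
Eliminating b: (1093/3136)·(row 1) − (115/168)·(row 2) gives (45797/28224)·m = (1093/3136)·11 − (115/168)·(23/21) = 87047/28224, so m = 87047/45797.
Then b = ((23/21) − (115/168)·(87047/45797))/(1093/3136) = -27048/45797.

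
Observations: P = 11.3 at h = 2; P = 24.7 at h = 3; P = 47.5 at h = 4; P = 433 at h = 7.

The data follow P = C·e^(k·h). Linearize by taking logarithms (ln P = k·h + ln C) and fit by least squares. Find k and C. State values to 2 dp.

Linearized form: ln P = k·h + ln C. From the 4 transformed points,
Over the data: Σh = 16.0000, Σ(h)² = 78.0000, Σln P = 15.5631, Σh·ln P = 72.4081.
Normal system: [[78.0000, 16.0000]; [16.0000, 4]]·[k, ln C]ᵀ = [72.4081, 15.5631]ᵀ.
Δ = 78.0000·4 − (16.0000)² = 56.0000; k = (72.4081·4 − 16.0000·15.5631)/56.0000 = 0.72541, ln C = (78.0000·15.5631 − 16.0000·72.4081)/56.0000 = 0.98911, so C = exp(0.98911) = 2.68884.

k = 0.73, C = 2.69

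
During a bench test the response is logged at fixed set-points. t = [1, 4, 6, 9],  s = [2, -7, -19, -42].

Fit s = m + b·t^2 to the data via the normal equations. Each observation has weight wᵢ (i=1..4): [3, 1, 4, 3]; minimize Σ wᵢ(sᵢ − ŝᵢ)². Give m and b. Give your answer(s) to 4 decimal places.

m = 1.7652, b = -0.5478

Entries of XᵀWX: Σwᵢ·1 = 11, Σwᵢ·t^2 = 406, Σwᵢ·t^2·t^2 = 25126.
Moment sums: Σwᵢ·s = -203, Σwᵢ·t^2·s = -13048.
So XᵀWX·[m, b]ᵀ = XᵀWs: [[11, 406]; [406, 25126]]·[m, b]ᵀ = [-203, -13048]ᵀ.
Eliminating b: 25126·(row 1) − 406·(row 2) gives 111550·m = 25126·(-203) − 406·(-13048) = 196910, so m = 203/115.
Then b = ((-13048) − 406·(203/115))/25126 = -63/115.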